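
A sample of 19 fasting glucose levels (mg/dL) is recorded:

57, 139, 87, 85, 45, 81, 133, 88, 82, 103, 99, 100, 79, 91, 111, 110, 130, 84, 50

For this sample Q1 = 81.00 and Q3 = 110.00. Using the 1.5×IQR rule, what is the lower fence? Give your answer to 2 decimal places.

37.50

IQR = Q3 − Q1 = 110.00 − 81.00 = 29.00.
Lower fence = Q1 − 1.5·IQR = 81.00 − 43.50 = 37.50.
Upper fence = Q3 + 1.5·IQR = 110.00 + 43.50 = 153.50.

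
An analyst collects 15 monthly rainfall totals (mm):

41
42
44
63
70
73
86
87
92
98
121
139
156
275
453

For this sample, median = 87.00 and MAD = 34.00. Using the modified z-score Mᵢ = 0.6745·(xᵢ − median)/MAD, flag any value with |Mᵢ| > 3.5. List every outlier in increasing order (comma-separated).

|Mᵢ| > 3.5 ⇔ |xᵢ − 87.00| > 3.5·34.00/0.6745 = 176.43.
So outliers lie outside [-89.43, 263.43].
275: M = 3.73 → outlier.
453: M = 7.26 → outlier.

275, 453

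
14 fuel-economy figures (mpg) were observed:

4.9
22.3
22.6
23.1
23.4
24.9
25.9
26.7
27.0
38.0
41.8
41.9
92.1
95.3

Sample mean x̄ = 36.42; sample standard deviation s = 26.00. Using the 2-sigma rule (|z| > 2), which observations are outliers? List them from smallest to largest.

92.1, 95.3

Cutoffs at x̄ ± 2s: 36.42 ± 2·26.00 = [-15.58, 88.42].
92.1: z = 2.14, |z| > 2 → outlier.
95.3: z = 2.26, |z| > 2 → outlier.
Every other value lies within [-15.58, 88.42].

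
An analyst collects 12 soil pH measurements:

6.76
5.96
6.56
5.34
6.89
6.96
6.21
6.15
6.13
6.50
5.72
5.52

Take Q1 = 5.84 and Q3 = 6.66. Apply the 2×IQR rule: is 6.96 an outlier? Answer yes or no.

no

IQR = Q3 − Q1 = 6.66 − 5.84 = 0.82.
Lower fence = Q1 − 2·IQR = 5.84 − 1.64 = 4.20.
Upper fence = Q3 + 2·IQR = 6.66 + 1.64 = 8.30.
6.96 lies within [4.20, 8.30].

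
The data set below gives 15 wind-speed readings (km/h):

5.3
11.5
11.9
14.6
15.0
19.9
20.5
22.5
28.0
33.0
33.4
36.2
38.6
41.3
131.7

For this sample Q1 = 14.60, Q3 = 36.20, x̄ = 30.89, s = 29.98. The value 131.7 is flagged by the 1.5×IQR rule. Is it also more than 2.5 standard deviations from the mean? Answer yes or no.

z = (131.7 − 30.89) / 29.98 = 3.36.
|z| = 3.36 > 2.5.

yes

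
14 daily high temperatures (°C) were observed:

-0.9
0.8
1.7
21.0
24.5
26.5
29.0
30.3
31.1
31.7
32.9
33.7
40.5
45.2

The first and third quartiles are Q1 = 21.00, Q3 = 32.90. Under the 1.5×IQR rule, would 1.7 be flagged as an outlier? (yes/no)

yes

IQR = Q3 − Q1 = 32.90 − 21.00 = 11.90.
Lower fence = Q1 − 1.5·IQR = 21.00 − 17.85 = 3.15.
Upper fence = Q3 + 1.5·IQR = 32.90 + 17.85 = 50.75.
1.7 lies below the lower fence.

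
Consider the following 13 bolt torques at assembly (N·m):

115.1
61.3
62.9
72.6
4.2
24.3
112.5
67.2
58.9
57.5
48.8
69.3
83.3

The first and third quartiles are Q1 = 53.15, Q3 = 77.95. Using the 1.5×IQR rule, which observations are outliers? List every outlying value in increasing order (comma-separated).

4.2

IQR = Q3 − Q1 = 77.95 − 53.15 = 24.80.
Lower fence = Q1 − 1.5·IQR = 53.15 − 37.20 = 15.95.
Upper fence = Q3 + 1.5·IQR = 77.95 + 37.20 = 115.15.
4.2 < 15.95 → outlier.
All remaining values lie within [15.95, 115.15].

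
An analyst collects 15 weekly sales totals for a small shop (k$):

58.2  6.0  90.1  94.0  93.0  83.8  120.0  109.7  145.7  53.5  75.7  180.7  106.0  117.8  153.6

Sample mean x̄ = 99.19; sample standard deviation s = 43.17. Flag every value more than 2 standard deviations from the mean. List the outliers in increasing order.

6.0

Cutoffs at x̄ ± 2s: 99.19 ± 2·43.17 = [12.85, 185.53].
6.0: z = -2.16, |z| > 2 → outlier.
Every other value lies within [12.85, 185.53].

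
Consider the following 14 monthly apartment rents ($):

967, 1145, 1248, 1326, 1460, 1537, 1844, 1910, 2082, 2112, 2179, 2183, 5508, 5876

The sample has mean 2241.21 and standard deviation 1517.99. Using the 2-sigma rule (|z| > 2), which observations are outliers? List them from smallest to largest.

Cutoffs at x̄ ± 2s: 2241.21 ± 2·1517.99 = [-794.77, 5277.19].
5508: z = 2.15, |z| > 2 → outlier.
5876: z = 2.39, |z| > 2 → outlier.
Every other value lies within [-794.77, 5277.19].

5508, 5876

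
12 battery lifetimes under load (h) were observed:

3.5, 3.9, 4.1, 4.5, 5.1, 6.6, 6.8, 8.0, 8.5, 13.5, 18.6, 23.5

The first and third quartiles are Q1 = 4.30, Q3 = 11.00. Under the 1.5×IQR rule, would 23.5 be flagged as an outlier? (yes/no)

IQR = Q3 − Q1 = 11.00 − 4.30 = 6.70.
Lower fence = Q1 − 1.5·IQR = 4.30 − 10.05 = -5.75.
Upper fence = Q3 + 1.5·IQR = 11.00 + 10.05 = 21.05.
23.5 lies above the upper fence.

yes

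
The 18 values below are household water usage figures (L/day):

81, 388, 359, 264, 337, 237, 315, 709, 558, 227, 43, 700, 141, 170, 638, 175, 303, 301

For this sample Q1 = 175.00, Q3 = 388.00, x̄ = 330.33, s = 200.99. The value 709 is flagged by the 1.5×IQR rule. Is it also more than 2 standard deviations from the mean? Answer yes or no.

no

z = (709 − 330.33) / 200.99 = 1.88.
|z| = 1.88 ≤ 2.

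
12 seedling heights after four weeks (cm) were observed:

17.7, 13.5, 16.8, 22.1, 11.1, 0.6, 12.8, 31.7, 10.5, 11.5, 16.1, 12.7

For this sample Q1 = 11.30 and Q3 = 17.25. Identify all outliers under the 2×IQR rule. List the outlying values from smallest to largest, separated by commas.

IQR = Q3 − Q1 = 17.25 − 11.30 = 5.95.
Lower fence = Q1 − 2·IQR = 11.30 − 11.90 = -0.60.
Upper fence = Q3 + 2·IQR = 17.25 + 11.90 = 29.15.
31.7 > 29.15 → outlier.
All remaining values lie within [-0.60, 29.15].

31.7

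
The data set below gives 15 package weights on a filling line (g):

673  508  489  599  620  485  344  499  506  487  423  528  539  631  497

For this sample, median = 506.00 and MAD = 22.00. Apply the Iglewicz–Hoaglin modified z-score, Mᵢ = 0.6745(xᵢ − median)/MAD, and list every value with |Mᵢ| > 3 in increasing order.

344, 620, 631, 673

|Mᵢ| > 3 ⇔ |xᵢ − 506.00| > 3·22.00/0.6745 = 97.85.
So outliers lie outside [408.15, 603.85].
344: M = -4.97 → outlier.
620: M = 3.50 → outlier.
631: M = 3.83 → outlier.
673: M = 5.12 → outlier.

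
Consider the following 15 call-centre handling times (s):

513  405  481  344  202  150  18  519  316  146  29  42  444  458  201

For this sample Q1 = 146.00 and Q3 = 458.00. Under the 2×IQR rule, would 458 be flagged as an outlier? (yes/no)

IQR = Q3 − Q1 = 458.00 − 146.00 = 312.00.
Lower fence = Q1 − 2·IQR = 146.00 − 624.00 = -478.00.
Upper fence = Q3 + 2·IQR = 458.00 + 624.00 = 1082.00.
458 lies within [-478.00, 1082.00].

no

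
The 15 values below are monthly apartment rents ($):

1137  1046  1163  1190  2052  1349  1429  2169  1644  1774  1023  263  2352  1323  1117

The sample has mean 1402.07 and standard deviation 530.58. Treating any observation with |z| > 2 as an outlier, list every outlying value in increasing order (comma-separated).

Cutoffs at x̄ ± 2s: 1402.07 ± 2·530.58 = [340.91, 2463.23].
263: z = -2.15, |z| > 2 → outlier.
Every other value lies within [340.91, 2463.23].

263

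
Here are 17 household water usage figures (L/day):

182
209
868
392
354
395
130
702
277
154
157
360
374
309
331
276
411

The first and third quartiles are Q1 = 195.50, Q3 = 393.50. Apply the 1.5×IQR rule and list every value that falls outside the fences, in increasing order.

IQR = Q3 − Q1 = 393.50 − 195.50 = 198.00.
Lower fence = Q1 − 1.5·IQR = 195.50 − 297.00 = -101.50.
Upper fence = Q3 + 1.5·IQR = 393.50 + 297.00 = 690.50.
702 > 690.50 → outlier.
868 > 690.50 → outlier.
All remaining values lie within [-101.50, 690.50].

702, 868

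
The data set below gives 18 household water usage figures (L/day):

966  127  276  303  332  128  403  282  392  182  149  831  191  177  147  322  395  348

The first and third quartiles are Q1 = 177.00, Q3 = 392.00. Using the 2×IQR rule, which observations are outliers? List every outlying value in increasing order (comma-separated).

IQR = Q3 − Q1 = 392.00 − 177.00 = 215.00.
Lower fence = Q1 − 2·IQR = 177.00 − 430.00 = -253.00.
Upper fence = Q3 + 2·IQR = 392.00 + 430.00 = 822.00.
831 > 822.00 → outlier.
966 > 822.00 → outlier.
All remaining values lie within [-253.00, 822.00].

831, 966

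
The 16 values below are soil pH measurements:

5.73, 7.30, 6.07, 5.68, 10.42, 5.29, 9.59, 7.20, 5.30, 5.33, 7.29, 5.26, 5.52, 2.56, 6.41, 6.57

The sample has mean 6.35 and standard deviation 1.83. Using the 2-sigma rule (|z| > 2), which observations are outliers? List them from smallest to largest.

2.56, 10.42

Cutoffs at x̄ ± 2s: 6.35 ± 2·1.83 = [2.69, 10.01].
2.56: z = -2.07, |z| > 2 → outlier.
10.42: z = 2.22, |z| > 2 → outlier.
Every other value lies within [2.69, 10.01].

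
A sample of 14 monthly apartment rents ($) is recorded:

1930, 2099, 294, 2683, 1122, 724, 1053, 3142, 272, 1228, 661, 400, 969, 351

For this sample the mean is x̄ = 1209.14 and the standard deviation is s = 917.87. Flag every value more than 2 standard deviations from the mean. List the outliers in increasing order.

Cutoffs at x̄ ± 2s: 1209.14 ± 2·917.87 = [-626.60, 3044.88].
3142: z = 2.11, |z| > 2 → outlier.
Every other value lies within [-626.60, 3044.88].

3142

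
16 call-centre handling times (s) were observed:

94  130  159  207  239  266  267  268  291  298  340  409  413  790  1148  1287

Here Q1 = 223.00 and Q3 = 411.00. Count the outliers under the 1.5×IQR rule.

IQR = 188.00; fences at 223.00 − 282.00 = -59.00 and 411.00 + 282.00 = 693.00.
Outside the cutoffs: 790, 1148, 1287.

3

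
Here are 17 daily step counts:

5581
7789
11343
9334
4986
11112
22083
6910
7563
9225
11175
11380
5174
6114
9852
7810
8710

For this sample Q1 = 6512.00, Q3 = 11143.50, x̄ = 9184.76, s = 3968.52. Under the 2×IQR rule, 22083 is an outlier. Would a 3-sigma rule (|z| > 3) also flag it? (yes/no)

yes

z = (22083 − 9184.76) / 3968.52 = 3.25.
|z| = 3.25 > 3.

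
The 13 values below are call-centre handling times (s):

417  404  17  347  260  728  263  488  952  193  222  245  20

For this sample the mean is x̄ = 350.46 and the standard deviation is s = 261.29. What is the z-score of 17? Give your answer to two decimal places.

z = (17 − 350.46) / 261.29 = -1.28.

-1.28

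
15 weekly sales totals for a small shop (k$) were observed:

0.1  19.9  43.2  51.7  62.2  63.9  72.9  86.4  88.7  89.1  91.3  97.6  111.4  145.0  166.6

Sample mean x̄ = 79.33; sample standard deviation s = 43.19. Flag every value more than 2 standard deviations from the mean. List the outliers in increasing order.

166.6

Cutoffs at x̄ ± 2s: 79.33 ± 2·43.19 = [-7.05, 165.71].
166.6: z = 2.02, |z| > 2 → outlier.
Every other value lies within [-7.05, 165.71].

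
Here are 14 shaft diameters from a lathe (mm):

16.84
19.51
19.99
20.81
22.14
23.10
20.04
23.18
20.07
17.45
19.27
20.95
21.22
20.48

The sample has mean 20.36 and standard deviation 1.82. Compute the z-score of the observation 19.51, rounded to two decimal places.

z = (19.51 − 20.36) / 1.82 = -0.47.

-0.47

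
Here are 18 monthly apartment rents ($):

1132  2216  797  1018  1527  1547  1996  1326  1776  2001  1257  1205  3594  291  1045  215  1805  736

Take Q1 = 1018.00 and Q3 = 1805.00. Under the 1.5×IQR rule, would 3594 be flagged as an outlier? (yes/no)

IQR = Q3 − Q1 = 1805.00 − 1018.00 = 787.00.
Lower fence = Q1 − 1.5·IQR = 1018.00 − 1180.50 = -162.50.
Upper fence = Q3 + 1.5·IQR = 1805.00 + 1180.50 = 2985.50.
3594 lies above the upper fence.

yes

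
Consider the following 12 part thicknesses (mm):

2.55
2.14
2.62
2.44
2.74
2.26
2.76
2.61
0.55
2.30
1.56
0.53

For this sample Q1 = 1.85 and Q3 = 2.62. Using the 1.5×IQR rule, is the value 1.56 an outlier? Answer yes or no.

IQR = Q3 − Q1 = 2.62 − 1.85 = 0.77.
Lower fence = Q1 − 1.5·IQR = 1.85 − 1.155 = 0.695.
Upper fence = Q3 + 1.5·IQR = 2.62 + 1.155 = 3.775.
1.56 lies within [0.695, 3.775].

no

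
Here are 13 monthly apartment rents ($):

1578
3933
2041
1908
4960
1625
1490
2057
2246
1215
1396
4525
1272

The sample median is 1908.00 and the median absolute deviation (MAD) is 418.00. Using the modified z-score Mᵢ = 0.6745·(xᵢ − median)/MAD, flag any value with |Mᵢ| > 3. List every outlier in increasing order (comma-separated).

|Mᵢ| > 3 ⇔ |xᵢ − 1908.00| > 3·418.00/0.6745 = 1859.15.
So outliers lie outside [48.85, 3767.15].
3933: M = 3.27 → outlier.
4525: M = 4.22 → outlier.
4960: M = 4.92 → outlier.

3933, 4525, 4960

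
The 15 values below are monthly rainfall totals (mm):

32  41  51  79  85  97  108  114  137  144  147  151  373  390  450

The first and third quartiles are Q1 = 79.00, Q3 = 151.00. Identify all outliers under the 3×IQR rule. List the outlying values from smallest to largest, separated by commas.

IQR = Q3 − Q1 = 151.00 − 79.00 = 72.00.
Lower fence = Q1 − 3·IQR = 79.00 − 216.00 = -137.00.
Upper fence = Q3 + 3·IQR = 151.00 + 216.00 = 367.00.
373 > 367.00 → outlier.
390 > 367.00 → outlier.
450 > 367.00 → outlier.
All remaining values lie within [-137.00, 367.00].

373, 390, 450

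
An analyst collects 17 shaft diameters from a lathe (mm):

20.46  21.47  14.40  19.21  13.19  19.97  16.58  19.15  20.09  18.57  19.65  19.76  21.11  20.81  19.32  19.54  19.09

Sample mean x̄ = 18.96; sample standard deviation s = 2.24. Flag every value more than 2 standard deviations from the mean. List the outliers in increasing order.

Cutoffs at x̄ ± 2s: 18.96 ± 2·2.24 = [14.48, 23.44].
13.19: z = -2.58, |z| > 2 → outlier.
14.40: z = -2.04, |z| > 2 → outlier.
Every other value lies within [14.48, 23.44].

13.19, 14.40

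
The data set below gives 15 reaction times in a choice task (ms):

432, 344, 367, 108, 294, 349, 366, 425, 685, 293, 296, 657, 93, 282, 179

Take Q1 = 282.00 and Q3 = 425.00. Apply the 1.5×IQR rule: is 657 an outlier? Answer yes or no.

IQR = Q3 − Q1 = 425.00 − 282.00 = 143.00.
Lower fence = Q1 − 1.5·IQR = 282.00 − 214.50 = 67.50.
Upper fence = Q3 + 1.5·IQR = 425.00 + 214.50 = 639.50.
657 lies above the upper fence.

yes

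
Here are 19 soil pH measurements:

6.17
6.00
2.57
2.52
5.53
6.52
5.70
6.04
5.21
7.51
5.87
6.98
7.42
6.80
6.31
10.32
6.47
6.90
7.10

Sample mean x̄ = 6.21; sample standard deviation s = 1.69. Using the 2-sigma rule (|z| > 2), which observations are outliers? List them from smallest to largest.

2.52, 2.57, 10.32

Cutoffs at x̄ ± 2s: 6.21 ± 2·1.69 = [2.83, 9.59].
2.52: z = -2.18, |z| > 2 → outlier.
2.57: z = -2.15, |z| > 2 → outlier.
10.32: z = 2.43, |z| > 2 → outlier.
Every other value lies within [2.83, 9.59].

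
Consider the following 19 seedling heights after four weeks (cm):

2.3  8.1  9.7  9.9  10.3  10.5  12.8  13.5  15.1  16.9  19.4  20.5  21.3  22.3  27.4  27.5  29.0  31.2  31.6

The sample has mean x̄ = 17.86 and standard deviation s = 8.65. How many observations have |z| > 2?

0

Cutoffs: x̄ ± 2s = [0.56, 35.16].
Every value lies within the cutoffs.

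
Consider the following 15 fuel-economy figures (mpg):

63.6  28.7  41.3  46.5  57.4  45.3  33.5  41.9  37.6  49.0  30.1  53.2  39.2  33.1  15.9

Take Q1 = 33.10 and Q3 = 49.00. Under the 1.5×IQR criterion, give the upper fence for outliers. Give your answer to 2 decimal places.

72.85

IQR = Q3 − Q1 = 49.00 − 33.10 = 15.90.
Lower fence = Q1 − 1.5·IQR = 33.10 − 23.85 = 9.25.
Upper fence = Q3 + 1.5·IQR = 49.00 + 23.85 = 72.85.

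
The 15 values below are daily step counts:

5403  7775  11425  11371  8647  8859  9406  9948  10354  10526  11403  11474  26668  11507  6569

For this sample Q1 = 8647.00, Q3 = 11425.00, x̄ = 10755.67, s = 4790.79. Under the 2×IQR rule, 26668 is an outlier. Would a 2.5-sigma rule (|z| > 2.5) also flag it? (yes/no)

yes

z = (26668 − 10755.67) / 4790.79 = 3.32.
|z| = 3.32 > 2.5.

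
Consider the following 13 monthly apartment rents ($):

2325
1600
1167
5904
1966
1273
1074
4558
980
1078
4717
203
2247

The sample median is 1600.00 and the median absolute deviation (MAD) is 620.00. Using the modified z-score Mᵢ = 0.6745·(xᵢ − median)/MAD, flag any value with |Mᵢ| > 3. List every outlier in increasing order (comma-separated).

|Mᵢ| > 3 ⇔ |xᵢ − 1600.00| > 3·620.00/0.6745 = 2757.60.
So outliers lie outside [-1157.60, 4357.60].
4558: M = 3.22 → outlier.
4717: M = 3.39 → outlier.
5904: M = 4.68 → outlier.

4558, 4717, 5904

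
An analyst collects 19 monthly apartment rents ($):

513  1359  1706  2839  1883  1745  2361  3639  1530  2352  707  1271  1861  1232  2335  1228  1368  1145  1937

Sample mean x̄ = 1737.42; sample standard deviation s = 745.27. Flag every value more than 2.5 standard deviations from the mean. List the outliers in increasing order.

3639

Cutoffs at x̄ ± 2.5s: 1737.42 ± 2.5·745.27 = [-125.755, 3600.595].
3639: z = 2.55, |z| > 2.5 → outlier.
Every other value lies within [-125.755, 3600.595].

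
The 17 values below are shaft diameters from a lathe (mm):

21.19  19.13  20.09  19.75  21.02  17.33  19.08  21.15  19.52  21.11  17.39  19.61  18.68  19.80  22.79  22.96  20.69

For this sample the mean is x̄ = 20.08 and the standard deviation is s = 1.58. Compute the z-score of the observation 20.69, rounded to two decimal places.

z = (20.69 − 20.08) / 1.58 = 0.39.

0.39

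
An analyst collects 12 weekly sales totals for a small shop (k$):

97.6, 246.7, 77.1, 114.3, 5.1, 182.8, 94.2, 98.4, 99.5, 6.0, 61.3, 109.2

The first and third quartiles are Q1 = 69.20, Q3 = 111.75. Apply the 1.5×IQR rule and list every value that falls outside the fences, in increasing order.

5.1, 182.8, 246.7

IQR = Q3 − Q1 = 111.75 − 69.20 = 42.55.
Lower fence = Q1 − 1.5·IQR = 69.20 − 63.825 = 5.375.
Upper fence = Q3 + 1.5·IQR = 111.75 + 63.825 = 175.575.
5.1 < 5.375 → outlier.
182.8 > 175.575 → outlier.
246.7 > 175.575 → outlier.
All remaining values lie within [5.375, 175.575].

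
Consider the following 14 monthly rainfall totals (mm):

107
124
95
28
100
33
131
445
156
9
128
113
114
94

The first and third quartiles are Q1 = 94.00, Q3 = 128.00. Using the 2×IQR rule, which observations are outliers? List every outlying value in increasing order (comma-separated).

9, 445

IQR = Q3 − Q1 = 128.00 − 94.00 = 34.00.
Lower fence = Q1 − 2·IQR = 94.00 − 68.00 = 26.00.
Upper fence = Q3 + 2·IQR = 128.00 + 68.00 = 196.00.
9 < 26.00 → outlier.
445 > 196.00 → outlier.
All remaining values lie within [26.00, 196.00].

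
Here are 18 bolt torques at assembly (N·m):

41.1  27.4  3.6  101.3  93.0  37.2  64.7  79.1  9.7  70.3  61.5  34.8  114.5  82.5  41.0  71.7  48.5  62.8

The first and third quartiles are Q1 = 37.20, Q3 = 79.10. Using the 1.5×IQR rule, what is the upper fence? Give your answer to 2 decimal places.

IQR = Q3 − Q1 = 79.10 − 37.20 = 41.90.
Lower fence = Q1 − 1.5·IQR = 37.20 − 62.85 = -25.65.
Upper fence = Q3 + 1.5·IQR = 79.10 + 62.85 = 141.95.

141.95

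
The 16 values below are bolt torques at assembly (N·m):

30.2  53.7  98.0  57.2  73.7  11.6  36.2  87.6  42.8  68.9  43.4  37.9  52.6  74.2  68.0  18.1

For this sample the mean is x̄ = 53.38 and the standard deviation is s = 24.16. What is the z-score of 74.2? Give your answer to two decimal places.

0.86

z = (74.2 − 53.38) / 24.16 = 0.86.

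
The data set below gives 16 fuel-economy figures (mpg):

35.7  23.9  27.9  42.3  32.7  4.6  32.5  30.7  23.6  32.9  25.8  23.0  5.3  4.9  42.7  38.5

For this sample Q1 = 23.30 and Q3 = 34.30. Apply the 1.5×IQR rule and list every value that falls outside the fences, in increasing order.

IQR = Q3 − Q1 = 34.30 − 23.30 = 11.00.
Lower fence = Q1 − 1.5·IQR = 23.30 − 16.50 = 6.80.
Upper fence = Q3 + 1.5·IQR = 34.30 + 16.50 = 50.80.
4.6 < 6.80 → outlier.
4.9 < 6.80 → outlier.
5.3 < 6.80 → outlier.
All remaining values lie within [6.80, 50.80].

4.6, 4.9, 5.3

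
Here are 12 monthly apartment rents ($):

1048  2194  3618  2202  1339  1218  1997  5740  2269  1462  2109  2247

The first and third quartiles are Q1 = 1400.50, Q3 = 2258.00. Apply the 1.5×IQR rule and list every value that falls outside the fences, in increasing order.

3618, 5740

IQR = Q3 − Q1 = 2258.00 − 1400.50 = 857.50.
Lower fence = Q1 − 1.5·IQR = 1400.50 − 1286.25 = 114.25.
Upper fence = Q3 + 1.5·IQR = 2258.00 + 1286.25 = 3544.25.
3618 > 3544.25 → outlier.
5740 > 3544.25 → outlier.
All remaining values lie within [114.25, 3544.25].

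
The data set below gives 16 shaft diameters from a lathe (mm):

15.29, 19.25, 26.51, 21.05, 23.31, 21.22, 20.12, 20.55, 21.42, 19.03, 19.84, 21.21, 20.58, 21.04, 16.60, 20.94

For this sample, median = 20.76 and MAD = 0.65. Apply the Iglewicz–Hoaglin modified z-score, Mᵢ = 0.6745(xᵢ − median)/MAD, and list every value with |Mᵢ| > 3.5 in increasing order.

15.29, 16.60, 26.51

|Mᵢ| > 3.5 ⇔ |xᵢ − 20.76| > 3.5·0.65/0.6745 = 3.37.
So outliers lie outside [17.39, 24.13].
15.29: M = -5.68 → outlier.
16.60: M = -4.32 → outlier.
26.51: M = 5.97 → outlier.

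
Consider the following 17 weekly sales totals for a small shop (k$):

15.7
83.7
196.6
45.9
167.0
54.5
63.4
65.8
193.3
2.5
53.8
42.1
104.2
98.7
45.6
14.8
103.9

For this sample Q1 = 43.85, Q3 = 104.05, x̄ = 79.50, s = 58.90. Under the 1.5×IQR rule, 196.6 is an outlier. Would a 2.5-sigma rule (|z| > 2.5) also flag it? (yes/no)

z = (196.6 − 79.50) / 58.90 = 1.99.
|z| = 1.99 ≤ 2.5.

no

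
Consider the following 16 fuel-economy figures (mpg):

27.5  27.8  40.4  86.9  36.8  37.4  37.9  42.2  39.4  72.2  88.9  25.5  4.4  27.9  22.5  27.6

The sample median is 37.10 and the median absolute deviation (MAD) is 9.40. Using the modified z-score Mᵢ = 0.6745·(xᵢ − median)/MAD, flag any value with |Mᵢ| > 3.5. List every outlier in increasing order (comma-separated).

86.9, 88.9

|Mᵢ| > 3.5 ⇔ |xᵢ − 37.10| > 3.5·9.40/0.6745 = 48.78.
So outliers lie outside [-11.68, 85.88].
86.9: M = 3.57 → outlier.
88.9: M = 3.72 → outlier.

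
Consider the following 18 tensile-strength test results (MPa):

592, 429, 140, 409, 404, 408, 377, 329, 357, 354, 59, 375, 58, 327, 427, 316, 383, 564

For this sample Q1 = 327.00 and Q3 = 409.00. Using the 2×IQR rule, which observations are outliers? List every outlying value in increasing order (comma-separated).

IQR = Q3 − Q1 = 409.00 − 327.00 = 82.00.
Lower fence = Q1 − 2·IQR = 327.00 − 164.00 = 163.00.
Upper fence = Q3 + 2·IQR = 409.00 + 164.00 = 573.00.
58 < 163.00 → outlier.
59 < 163.00 → outlier.
140 < 163.00 → outlier.
592 > 573.00 → outlier.
All remaining values lie within [163.00, 573.00].

58, 59, 140, 592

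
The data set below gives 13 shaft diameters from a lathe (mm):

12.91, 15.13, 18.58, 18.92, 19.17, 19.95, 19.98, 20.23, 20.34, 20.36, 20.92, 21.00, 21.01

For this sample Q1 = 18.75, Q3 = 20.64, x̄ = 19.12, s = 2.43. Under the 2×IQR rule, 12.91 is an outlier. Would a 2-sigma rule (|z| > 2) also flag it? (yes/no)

yes

z = (12.91 − 19.12) / 2.43 = -2.56.
|z| = 2.56 > 2.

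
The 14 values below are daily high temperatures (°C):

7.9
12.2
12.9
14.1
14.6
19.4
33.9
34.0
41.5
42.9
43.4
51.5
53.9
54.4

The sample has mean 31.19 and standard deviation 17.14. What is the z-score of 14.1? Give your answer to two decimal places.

-1.00

z = (14.1 − 31.19) / 17.14 = -1.00.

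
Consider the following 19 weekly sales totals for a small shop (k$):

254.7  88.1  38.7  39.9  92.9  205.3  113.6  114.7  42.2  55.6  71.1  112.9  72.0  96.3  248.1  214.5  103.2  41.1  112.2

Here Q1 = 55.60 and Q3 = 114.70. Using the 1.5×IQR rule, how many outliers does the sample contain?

4

IQR = 59.10; fences at 55.60 − 88.65 = -33.05 and 114.70 + 88.65 = 203.35.
Outside the cutoffs: 205.3, 214.5, 248.1, 254.7.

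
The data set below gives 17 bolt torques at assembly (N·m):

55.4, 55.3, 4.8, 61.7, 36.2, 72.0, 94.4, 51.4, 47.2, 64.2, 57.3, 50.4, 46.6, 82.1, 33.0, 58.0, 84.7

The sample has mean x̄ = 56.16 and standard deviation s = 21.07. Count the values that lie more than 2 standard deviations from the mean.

Cutoffs: x̄ ± 2s = [14.02, 98.30].
Outside the cutoffs: 4.8.

1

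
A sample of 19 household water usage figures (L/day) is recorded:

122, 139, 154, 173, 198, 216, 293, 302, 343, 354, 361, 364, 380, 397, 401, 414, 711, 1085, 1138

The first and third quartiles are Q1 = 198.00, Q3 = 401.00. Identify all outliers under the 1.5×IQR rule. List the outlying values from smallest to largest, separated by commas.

IQR = Q3 − Q1 = 401.00 − 198.00 = 203.00.
Lower fence = Q1 − 1.5·IQR = 198.00 − 304.50 = -106.50.
Upper fence = Q3 + 1.5·IQR = 401.00 + 304.50 = 705.50.
711 > 705.50 → outlier.
1085 > 705.50 → outlier.
1138 > 705.50 → outlier.
All remaining values lie within [-106.50, 705.50].

711, 1085, 1138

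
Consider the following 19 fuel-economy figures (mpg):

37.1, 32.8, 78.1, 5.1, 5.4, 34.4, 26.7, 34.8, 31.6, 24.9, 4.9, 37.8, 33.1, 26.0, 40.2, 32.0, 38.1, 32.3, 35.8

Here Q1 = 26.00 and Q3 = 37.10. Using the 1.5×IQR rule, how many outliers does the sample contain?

4

IQR = 11.10; fences at 26.00 − 16.65 = 9.35 and 37.10 + 16.65 = 53.75.
Outside the cutoffs: 4.9, 5.1, 5.4, 78.1.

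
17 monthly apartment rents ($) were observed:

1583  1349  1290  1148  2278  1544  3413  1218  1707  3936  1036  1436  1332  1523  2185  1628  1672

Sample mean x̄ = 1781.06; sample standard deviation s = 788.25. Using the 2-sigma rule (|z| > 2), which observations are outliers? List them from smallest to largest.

Cutoffs at x̄ ± 2s: 1781.06 ± 2·788.25 = [204.56, 3357.56].
3413: z = 2.07, |z| > 2 → outlier.
3936: z = 2.73, |z| > 2 → outlier.
Every other value lies within [204.56, 3357.56].

3413, 3936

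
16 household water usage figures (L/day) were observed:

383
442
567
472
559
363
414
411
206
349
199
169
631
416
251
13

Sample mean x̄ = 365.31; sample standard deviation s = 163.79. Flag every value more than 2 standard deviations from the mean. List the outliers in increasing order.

Cutoffs at x̄ ± 2s: 365.31 ± 2·163.79 = [37.73, 692.89].
13: z = -2.15, |z| > 2 → outlier.
Every other value lies within [37.73, 692.89].

13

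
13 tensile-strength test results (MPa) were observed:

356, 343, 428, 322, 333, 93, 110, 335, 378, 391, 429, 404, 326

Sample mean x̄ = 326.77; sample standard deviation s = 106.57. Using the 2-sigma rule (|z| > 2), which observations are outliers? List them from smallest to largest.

93, 110

Cutoffs at x̄ ± 2s: 326.77 ± 2·106.57 = [113.63, 539.91].
93: z = -2.19, |z| > 2 → outlier.
110: z = -2.03, |z| > 2 → outlier.
Every other value lies within [113.63, 539.91].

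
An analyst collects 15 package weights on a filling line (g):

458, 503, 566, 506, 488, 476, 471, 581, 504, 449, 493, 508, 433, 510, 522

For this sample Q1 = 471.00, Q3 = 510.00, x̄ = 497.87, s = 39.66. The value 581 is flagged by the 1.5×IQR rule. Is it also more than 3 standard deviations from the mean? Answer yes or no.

no

z = (581 − 497.87) / 39.66 = 2.10.
|z| = 2.10 ≤ 3.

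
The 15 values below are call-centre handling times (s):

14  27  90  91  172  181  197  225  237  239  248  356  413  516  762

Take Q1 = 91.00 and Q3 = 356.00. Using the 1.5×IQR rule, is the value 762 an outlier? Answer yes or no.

yes

IQR = Q3 − Q1 = 356.00 − 91.00 = 265.00.
Lower fence = Q1 − 1.5·IQR = 91.00 − 397.50 = -306.50.
Upper fence = Q3 + 1.5·IQR = 356.00 + 397.50 = 753.50.
762 lies above the upper fence.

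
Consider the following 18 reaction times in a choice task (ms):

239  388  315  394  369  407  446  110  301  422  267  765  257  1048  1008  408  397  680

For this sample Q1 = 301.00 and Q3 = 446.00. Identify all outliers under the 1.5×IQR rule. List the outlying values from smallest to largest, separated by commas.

680, 765, 1008, 1048

IQR = Q3 − Q1 = 446.00 − 301.00 = 145.00.
Lower fence = Q1 − 1.5·IQR = 301.00 − 217.50 = 83.50.
Upper fence = Q3 + 1.5·IQR = 446.00 + 217.50 = 663.50.
680 > 663.50 → outlier.
765 > 663.50 → outlier.
1008 > 663.50 → outlier.
1048 > 663.50 → outlier.
All remaining values lie within [83.50, 663.50].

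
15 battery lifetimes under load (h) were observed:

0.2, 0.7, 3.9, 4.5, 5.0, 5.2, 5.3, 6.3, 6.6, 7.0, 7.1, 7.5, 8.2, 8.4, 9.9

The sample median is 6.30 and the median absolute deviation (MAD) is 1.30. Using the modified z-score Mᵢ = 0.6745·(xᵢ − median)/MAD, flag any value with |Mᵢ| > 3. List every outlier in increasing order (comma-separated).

0.2

|Mᵢ| > 3 ⇔ |xᵢ − 6.30| > 3·1.30/0.6745 = 5.78.
So outliers lie outside [0.52, 12.08].
0.2: M = -3.16 → outlier.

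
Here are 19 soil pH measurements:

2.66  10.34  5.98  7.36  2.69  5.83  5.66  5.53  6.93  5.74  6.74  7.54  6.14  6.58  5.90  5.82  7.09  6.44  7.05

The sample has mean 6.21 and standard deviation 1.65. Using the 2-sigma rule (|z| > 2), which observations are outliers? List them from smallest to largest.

Cutoffs at x̄ ± 2s: 6.21 ± 2·1.65 = [2.91, 9.51].
2.66: z = -2.15, |z| > 2 → outlier.
2.69: z = -2.13, |z| > 2 → outlier.
10.34: z = 2.50, |z| > 2 → outlier.
Every other value lies within [2.91, 9.51].

2.66, 2.69, 10.34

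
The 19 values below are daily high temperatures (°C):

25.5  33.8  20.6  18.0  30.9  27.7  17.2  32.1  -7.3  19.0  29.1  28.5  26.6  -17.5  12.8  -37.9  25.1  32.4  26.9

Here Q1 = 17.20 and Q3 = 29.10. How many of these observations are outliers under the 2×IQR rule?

3

IQR = 11.90; fences at 17.20 − 23.80 = -6.60 and 29.10 + 23.80 = 52.90.
Outside the cutoffs: -37.9, -17.5, -7.3.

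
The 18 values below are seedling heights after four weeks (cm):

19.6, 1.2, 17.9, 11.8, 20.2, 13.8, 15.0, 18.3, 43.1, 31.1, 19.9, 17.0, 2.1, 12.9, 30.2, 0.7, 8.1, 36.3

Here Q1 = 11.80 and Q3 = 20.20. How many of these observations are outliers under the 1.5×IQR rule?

IQR = 8.40; fences at 11.80 − 12.60 = -0.80 and 20.20 + 12.60 = 32.80.
Outside the cutoffs: 36.3, 43.1.

2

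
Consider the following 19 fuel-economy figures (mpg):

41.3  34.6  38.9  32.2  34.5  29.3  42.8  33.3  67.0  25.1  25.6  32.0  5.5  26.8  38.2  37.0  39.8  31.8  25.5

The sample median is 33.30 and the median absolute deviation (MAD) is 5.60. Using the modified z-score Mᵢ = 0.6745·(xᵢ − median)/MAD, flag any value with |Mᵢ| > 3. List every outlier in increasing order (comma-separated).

5.5, 67.0

|Mᵢ| > 3 ⇔ |xᵢ − 33.30| > 3·5.60/0.6745 = 24.91.
So outliers lie outside [8.39, 58.21].
5.5: M = -3.35 → outlier.
67.0: M = 4.06 → outlier.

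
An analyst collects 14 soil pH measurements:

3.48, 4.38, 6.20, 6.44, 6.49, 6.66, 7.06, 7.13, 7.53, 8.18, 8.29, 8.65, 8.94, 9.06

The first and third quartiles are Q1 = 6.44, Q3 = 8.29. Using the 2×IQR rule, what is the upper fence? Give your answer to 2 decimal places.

11.99

IQR = Q3 − Q1 = 8.29 − 6.44 = 1.85.
Lower fence = Q1 − 2·IQR = 6.44 − 3.70 = 2.74.
Upper fence = Q3 + 2·IQR = 8.29 + 3.70 = 11.99.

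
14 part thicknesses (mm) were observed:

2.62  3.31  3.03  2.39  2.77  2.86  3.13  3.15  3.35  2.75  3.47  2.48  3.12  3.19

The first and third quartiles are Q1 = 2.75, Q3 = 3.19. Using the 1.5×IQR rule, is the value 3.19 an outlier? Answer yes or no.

IQR = Q3 − Q1 = 3.19 − 2.75 = 0.44.
Lower fence = Q1 − 1.5·IQR = 2.75 − 0.66 = 2.09.
Upper fence = Q3 + 1.5·IQR = 3.19 + 0.66 = 3.85.
3.19 lies within [2.09, 3.85].

no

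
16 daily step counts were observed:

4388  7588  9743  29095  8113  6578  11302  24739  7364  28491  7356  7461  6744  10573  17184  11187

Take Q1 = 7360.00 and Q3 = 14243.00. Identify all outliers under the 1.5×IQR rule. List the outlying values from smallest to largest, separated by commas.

24739, 28491, 29095

IQR = Q3 − Q1 = 14243.00 − 7360.00 = 6883.00.
Lower fence = Q1 − 1.5·IQR = 7360.00 − 10324.50 = -2964.50.
Upper fence = Q3 + 1.5·IQR = 14243.00 + 10324.50 = 24567.50.
24739 > 24567.50 → outlier.
28491 > 24567.50 → outlier.
29095 > 24567.50 → outlier.
All remaining values lie within [-2964.50, 24567.50].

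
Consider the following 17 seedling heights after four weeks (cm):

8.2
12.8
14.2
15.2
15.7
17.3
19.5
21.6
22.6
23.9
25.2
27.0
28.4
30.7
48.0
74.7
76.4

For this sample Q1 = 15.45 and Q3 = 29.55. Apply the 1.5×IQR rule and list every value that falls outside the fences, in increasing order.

IQR = Q3 − Q1 = 29.55 − 15.45 = 14.10.
Lower fence = Q1 − 1.5·IQR = 15.45 − 21.15 = -5.70.
Upper fence = Q3 + 1.5·IQR = 29.55 + 21.15 = 50.70.
74.7 > 50.70 → outlier.
76.4 > 50.70 → outlier.
All remaining values lie within [-5.70, 50.70].

74.7, 76.4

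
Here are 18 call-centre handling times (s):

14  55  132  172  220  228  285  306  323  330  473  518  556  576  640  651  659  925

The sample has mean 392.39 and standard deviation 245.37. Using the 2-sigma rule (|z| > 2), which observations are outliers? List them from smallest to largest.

Cutoffs at x̄ ± 2s: 392.39 ± 2·245.37 = [-98.35, 883.13].
925: z = 2.17, |z| > 2 → outlier.
Every other value lies within [-98.35, 883.13].

925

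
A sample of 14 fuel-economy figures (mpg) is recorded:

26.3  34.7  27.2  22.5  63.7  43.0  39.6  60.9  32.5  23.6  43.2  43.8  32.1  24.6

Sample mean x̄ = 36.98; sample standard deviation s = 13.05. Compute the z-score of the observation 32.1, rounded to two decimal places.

-0.37

z = (32.1 − 36.98) / 13.05 = -0.37.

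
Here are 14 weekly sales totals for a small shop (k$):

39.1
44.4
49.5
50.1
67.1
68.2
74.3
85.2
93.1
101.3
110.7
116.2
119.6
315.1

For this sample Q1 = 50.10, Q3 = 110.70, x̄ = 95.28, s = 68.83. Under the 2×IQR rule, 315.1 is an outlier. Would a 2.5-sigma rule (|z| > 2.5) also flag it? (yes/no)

z = (315.1 − 95.28) / 68.83 = 3.19.
|z| = 3.19 > 2.5.

yes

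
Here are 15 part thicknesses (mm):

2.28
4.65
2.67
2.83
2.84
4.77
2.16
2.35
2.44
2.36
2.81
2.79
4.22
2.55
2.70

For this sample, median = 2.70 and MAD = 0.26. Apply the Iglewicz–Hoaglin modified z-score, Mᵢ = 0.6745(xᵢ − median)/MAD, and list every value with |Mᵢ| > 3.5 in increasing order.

|Mᵢ| > 3.5 ⇔ |xᵢ − 2.70| > 3.5·0.26/0.6745 = 1.35.
So outliers lie outside [1.35, 4.05].
4.22: M = 3.94 → outlier.
4.65: M = 5.06 → outlier.
4.77: M = 5.37 → outlier.

4.22, 4.65, 4.77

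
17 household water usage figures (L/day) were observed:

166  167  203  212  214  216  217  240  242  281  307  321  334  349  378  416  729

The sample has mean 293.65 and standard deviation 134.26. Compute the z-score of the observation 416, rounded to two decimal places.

0.91

z = (416 − 293.65) / 134.26 = 0.91.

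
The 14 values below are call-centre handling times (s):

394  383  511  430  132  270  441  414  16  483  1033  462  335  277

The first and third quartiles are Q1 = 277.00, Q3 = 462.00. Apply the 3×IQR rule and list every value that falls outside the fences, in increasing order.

IQR = Q3 − Q1 = 462.00 − 277.00 = 185.00.
Lower fence = Q1 − 3·IQR = 277.00 − 555.00 = -278.00.
Upper fence = Q3 + 3·IQR = 462.00 + 555.00 = 1017.00.
1033 > 1017.00 → outlier.
All remaining values lie within [-278.00, 1017.00].

1033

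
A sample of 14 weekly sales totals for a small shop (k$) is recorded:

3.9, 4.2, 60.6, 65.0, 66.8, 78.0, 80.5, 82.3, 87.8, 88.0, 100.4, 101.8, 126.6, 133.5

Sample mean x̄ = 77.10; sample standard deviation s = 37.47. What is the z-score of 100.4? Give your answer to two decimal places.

z = (100.4 − 77.10) / 37.47 = 0.62.

0.62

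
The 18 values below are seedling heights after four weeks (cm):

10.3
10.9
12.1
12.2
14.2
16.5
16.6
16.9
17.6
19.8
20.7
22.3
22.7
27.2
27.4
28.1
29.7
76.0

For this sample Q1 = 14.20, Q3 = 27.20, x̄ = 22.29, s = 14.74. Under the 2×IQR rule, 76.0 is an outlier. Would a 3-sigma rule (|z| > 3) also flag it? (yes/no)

yes

z = (76.0 − 22.29) / 14.74 = 3.64.
|z| = 3.64 > 3.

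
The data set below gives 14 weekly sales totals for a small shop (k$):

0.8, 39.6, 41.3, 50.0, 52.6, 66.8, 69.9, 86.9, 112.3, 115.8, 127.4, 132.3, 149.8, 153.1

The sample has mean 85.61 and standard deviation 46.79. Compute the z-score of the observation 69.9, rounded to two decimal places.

-0.34

z = (69.9 − 85.61) / 46.79 = -0.34.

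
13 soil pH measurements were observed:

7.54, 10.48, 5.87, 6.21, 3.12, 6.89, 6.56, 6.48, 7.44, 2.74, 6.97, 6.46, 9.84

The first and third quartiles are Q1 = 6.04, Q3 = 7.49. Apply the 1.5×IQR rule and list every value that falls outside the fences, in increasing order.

IQR = Q3 − Q1 = 7.49 − 6.04 = 1.45.
Lower fence = Q1 − 1.5·IQR = 6.04 − 2.175 = 3.865.
Upper fence = Q3 + 1.5·IQR = 7.49 + 2.175 = 9.665.
2.74 < 3.865 → outlier.
3.12 < 3.865 → outlier.
9.84 > 9.665 → outlier.
10.48 > 9.665 → outlier.
All remaining values lie within [3.865, 9.665].

2.74, 3.12, 9.84, 10.48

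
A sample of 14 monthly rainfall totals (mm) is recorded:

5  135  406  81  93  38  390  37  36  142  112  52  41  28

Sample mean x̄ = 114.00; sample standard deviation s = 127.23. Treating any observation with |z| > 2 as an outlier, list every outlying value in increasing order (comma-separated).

390, 406

Cutoffs at x̄ ± 2s: 114.00 ± 2·127.23 = [-140.46, 368.46].
390: z = 2.17, |z| > 2 → outlier.
406: z = 2.30, |z| > 2 → outlier.
Every other value lies within [-140.46, 368.46].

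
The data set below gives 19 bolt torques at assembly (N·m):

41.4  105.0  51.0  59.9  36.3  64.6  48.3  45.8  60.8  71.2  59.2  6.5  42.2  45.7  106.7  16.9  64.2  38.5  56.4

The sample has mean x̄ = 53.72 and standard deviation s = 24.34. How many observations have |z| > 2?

2

Cutoffs: x̄ ± 2s = [5.04, 102.40].
Outside the cutoffs: 105.0, 106.7.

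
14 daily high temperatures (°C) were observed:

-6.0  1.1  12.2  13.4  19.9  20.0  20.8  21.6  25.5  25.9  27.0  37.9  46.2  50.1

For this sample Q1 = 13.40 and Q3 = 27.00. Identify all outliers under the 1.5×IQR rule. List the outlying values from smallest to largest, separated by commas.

IQR = Q3 − Q1 = 27.00 − 13.40 = 13.60.
Lower fence = Q1 − 1.5·IQR = 13.40 − 20.40 = -7.00.
Upper fence = Q3 + 1.5·IQR = 27.00 + 20.40 = 47.40.
50.1 > 47.40 → outlier.
All remaining values lie within [-7.00, 47.40].

50.1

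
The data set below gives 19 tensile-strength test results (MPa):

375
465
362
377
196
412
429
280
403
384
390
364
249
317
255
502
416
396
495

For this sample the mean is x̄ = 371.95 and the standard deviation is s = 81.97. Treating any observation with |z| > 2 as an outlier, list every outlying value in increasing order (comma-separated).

196

Cutoffs at x̄ ± 2s: 371.95 ± 2·81.97 = [208.01, 535.89].
196: z = -2.15, |z| > 2 → outlier.
Every other value lies within [208.01, 535.89].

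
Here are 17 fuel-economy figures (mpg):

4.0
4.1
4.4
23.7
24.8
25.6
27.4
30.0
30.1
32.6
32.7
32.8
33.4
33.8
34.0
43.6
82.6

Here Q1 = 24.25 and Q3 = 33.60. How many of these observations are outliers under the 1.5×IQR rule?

IQR = 9.35; fences at 24.25 − 14.025 = 10.225 and 33.60 + 14.025 = 47.625.
Outside the cutoffs: 4.0, 4.1, 4.4, 82.6.

4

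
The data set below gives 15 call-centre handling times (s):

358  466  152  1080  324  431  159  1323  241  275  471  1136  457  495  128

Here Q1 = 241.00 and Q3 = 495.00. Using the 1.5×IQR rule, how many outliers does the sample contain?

IQR = 254.00; fences at 241.00 − 381.00 = -140.00 and 495.00 + 381.00 = 876.00.
Outside the cutoffs: 1080, 1136, 1323.

3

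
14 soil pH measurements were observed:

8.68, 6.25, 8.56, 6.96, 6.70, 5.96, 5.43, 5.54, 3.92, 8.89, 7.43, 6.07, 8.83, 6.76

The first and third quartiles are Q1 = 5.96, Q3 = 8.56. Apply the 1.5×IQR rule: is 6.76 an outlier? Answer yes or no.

IQR = Q3 − Q1 = 8.56 − 5.96 = 2.60.
Lower fence = Q1 − 1.5·IQR = 5.96 − 3.90 = 2.06.
Upper fence = Q3 + 1.5·IQR = 8.56 + 3.90 = 12.46.
6.76 lies within [2.06, 12.46].

no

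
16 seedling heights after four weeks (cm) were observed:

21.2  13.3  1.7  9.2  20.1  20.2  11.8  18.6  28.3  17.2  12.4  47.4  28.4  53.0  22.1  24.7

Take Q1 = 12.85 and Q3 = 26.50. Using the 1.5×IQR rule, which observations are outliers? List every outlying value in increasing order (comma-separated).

IQR = Q3 − Q1 = 26.50 − 12.85 = 13.65.
Lower fence = Q1 − 1.5·IQR = 12.85 − 20.475 = -7.625.
Upper fence = Q3 + 1.5·IQR = 26.50 + 20.475 = 46.975.
47.4 > 46.975 → outlier.
53.0 > 46.975 → outlier.
All remaining values lie within [-7.625, 46.975].

47.4, 53.0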